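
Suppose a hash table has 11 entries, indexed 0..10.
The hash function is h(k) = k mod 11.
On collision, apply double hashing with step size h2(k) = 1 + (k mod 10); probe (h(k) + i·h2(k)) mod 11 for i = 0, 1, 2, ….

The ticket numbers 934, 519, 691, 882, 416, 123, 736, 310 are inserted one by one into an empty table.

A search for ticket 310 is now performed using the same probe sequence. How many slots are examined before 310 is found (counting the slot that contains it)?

934 hashes to 10; slot 10 is free -> place at 10.
519 hashes to 2; slot 2 is free -> place at 2.
691 hashes to 9; slot 9 is free -> place at 9.
882 hashes to 2, h2=3; 2 taken -> place at 5.
416 hashes to 9, h2=7; 9,5 taken -> place at 1.
123 hashes to 2, h2=4; 2 taken -> place at 6.
736 hashes to 10, h2=7; 10,6,2,9,5,1 taken -> place at 8.
310 hashes to 2, h2=1; 2 taken -> place at 3.
Table: [_, 416, 519, 310, _, 882, 123, _, 736, 691, 934]
Lookup 310: h=2, h2=1, probe 2,3 → found at 3.

2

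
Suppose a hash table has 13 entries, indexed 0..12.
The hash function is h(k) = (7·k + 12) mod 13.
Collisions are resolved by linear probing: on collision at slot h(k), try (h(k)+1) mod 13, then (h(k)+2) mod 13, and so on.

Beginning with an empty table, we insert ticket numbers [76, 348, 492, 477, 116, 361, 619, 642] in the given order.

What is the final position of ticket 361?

76 hashes to 11; slot 11 is free => place at 11.
348 hashes to 4; slot 4 is free => place at 4.
492 hashes to 11; 11 taken => place at 12.
477 hashes to 10; slot 10 is free => place at 10.
116 hashes to 5; slot 5 is free => place at 5.
361 hashes to 4; 4,5 taken => place at 6.
619 hashes to 3; slot 3 is free => place at 3.
642 hashes to 8; slot 8 is free => place at 8.
Table: [-, -, -, 619, 348, 116, 361, -, 642, -, 477, 76, 492]

6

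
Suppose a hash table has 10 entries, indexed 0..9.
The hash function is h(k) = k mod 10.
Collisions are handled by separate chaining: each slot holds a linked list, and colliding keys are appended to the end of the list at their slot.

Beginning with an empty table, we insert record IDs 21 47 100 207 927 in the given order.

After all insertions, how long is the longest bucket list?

21 → bucket 1
47 → bucket 7
100 → bucket 0
207 → bucket 7 (collision)
927 → bucket 7 (collision)
Final buckets:
0: 100
1: 21
2: .
3: .
4: .
5: .
6: .
7: 47 -> 207 -> 927
8: .
9: .

3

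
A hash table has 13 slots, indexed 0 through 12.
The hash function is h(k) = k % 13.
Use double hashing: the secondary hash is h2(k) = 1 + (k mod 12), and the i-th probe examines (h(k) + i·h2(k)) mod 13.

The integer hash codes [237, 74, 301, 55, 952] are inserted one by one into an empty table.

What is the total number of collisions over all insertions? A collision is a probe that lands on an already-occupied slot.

2

237: h=3 => slot 3
74: h=9 => slot 9
301: h=2 => slot 2
55: h=3, h2=8, probe 3,11 => slot 11
952: h=3, h2=5, probe 3,8 => slot 8
Table: [_, _, 301, 237, _, _, _, _, 952, 74, _, 55, _]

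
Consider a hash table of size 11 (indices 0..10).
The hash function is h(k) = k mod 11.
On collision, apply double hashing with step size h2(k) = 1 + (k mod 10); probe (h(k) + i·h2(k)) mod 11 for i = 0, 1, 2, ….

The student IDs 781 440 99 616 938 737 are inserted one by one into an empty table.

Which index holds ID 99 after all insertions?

781 hashes to 0; slot 0 is free => place at 0.
440 hashes to 0, h2=1; 0 taken => place at 1.
99 hashes to 0, h2=10; 0 taken => place at 10.
616 hashes to 0, h2=7; 0 taken => place at 7.
938 hashes to 3; slot 3 is free => place at 3.
737 hashes to 0, h2=8; 0 taken => place at 8.
Table: [781, 440, —, 938, —, —, —, 616, 737, —, 99]

10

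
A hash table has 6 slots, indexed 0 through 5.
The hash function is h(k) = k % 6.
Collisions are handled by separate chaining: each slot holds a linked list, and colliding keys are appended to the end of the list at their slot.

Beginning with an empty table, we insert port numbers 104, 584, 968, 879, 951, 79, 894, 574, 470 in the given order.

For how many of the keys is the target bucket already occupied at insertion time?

4

104 -> bucket 2
584 -> bucket 2 (collision)
968 -> bucket 2 (collision)
879 -> bucket 3
951 -> bucket 3 (collision)
79 -> bucket 1
894 -> bucket 0
574 -> bucket 4
470 -> bucket 2 (collision)
Final buckets:
0: 894
1: 79
2: 104 -> 584 -> 968 -> 470
3: 879 -> 951
4: 574
5: ∅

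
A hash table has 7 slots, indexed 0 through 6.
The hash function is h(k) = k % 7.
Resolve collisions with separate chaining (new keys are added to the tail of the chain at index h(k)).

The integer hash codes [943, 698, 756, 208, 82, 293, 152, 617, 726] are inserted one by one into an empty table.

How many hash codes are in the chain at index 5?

943 → bucket 5
698 → bucket 5 (collision)
756 → bucket 0
208 → bucket 5 (collision)
82 → bucket 5 (collision)
293 → bucket 6
152 → bucket 5 (collision)
617 → bucket 1
726 → bucket 5 (collision)
Final buckets:
0: 756
1: 617
2: -
3: -
4: -
5: 943 -> 698 -> 208 -> 82 -> 152 -> 726
6: 293

6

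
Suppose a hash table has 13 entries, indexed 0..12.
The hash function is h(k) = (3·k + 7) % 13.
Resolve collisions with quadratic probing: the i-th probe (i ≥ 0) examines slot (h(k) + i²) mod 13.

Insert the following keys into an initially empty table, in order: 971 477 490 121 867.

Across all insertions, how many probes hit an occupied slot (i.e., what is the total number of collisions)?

971: h=8 => slot 8
477: h=8, probe 8,9 => slot 9
490: h=8, probe 8,9,12 => slot 12
121: h=6 => slot 6
867: h=8, probe 8,9,12,4 => slot 4
Table: [∅, ∅, ∅, ∅, 867, ∅, 121, ∅, 971, 477, ∅, ∅, 490]

6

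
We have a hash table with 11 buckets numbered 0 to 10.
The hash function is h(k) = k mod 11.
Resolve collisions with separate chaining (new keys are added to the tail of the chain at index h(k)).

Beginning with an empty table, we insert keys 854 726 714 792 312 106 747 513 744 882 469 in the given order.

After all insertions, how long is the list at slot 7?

Insert 854: h=7, bucket 7 empty -> new chain.
Insert 726: h=0, bucket 0 empty -> new chain.
Insert 714: h=10, bucket 10 empty -> new chain.
Insert 792: h=0, bucket 0 nonempty -> append to chain.
Insert 312: h=4, bucket 4 empty -> new chain.
Insert 106: h=7, bucket 7 nonempty -> append to chain.
Insert 747: h=10, bucket 10 nonempty -> append to chain.
Insert 513: h=7, bucket 7 nonempty -> append to chain.
Insert 744: h=7, bucket 7 nonempty -> append to chain.
Insert 882: h=2, bucket 2 empty -> new chain.
Insert 469: h=7, bucket 7 nonempty -> append to chain.
Final buckets:
0: 726 -> 792
1: .
2: 882
3: .
4: 312
5: .
6: .
7: 854 -> 106 -> 513 -> 744 -> 469
8: .
9: .
10: 714 -> 747

5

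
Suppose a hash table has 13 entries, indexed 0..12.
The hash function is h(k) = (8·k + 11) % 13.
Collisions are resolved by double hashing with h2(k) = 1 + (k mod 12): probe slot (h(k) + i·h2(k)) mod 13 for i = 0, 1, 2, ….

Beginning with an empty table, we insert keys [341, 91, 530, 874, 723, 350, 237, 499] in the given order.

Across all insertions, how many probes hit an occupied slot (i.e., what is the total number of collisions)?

Insert 341: h=9, slot 9 empty -> index 9.
Insert 91: h=11, slot 11 empty -> index 11.
Insert 530: h=0, slot 0 empty -> index 0.
Insert 874: h=9, h2=11, slot 9 occupied -> index 7.
Insert 723: h=10, slot 10 empty -> index 10.
Insert 350: h=3, slot 3 empty -> index 3.
Insert 237: h=9, h2=10, slot 9 occupied -> index 6.
Insert 499: h=12, slot 12 empty -> index 12.
Table: [530, —, —, 350, —, —, 237, 874, —, 341, 723, 91, 499]

2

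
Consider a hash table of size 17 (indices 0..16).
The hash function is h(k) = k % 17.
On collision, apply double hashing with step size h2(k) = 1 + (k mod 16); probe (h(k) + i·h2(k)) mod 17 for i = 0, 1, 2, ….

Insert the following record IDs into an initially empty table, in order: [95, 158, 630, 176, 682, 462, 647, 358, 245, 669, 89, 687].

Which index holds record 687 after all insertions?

Insert 95: h=10, slot 10 empty => index 10.
Insert 158: h=5, slot 5 empty => index 5.
Insert 630: h=1, slot 1 empty => index 1.
Insert 176: h=6, slot 6 empty => index 6.
Insert 682: h=2, slot 2 empty => index 2.
Insert 462: h=3, slot 3 empty => index 3.
Insert 647: h=1, h2=8, slot 1 occupied => index 9.
Insert 358: h=1, h2=7, slot 1 occupied => index 8.
Insert 245: h=7, slot 7 empty => index 7.
Insert 669: h=6, h2=14, slots 6,3 occupied => index 0.
Insert 89: h=4, slot 4 empty => index 4.
Insert 687: h=7, h2=16, slots 7,6,5,4,3,2,1,0 occupied => index 16.
Table: [669, 630, 682, 462, 89, 158, 176, 245, 358, 647, 95, _, _, _, _, _, 687]

16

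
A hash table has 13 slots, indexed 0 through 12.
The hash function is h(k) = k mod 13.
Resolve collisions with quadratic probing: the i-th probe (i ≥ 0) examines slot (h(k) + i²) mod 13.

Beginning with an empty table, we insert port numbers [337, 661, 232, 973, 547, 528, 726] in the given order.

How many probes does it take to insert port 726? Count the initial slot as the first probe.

6

Insert 337: h=12, slot 12 empty → index 12.
Insert 661: h=11, slot 11 empty → index 11.
Insert 232: h=11, slots 11,12 occupied → index 2.
Insert 973: h=11, slots 11,12,2 occupied → index 7.
Insert 547: h=1, slot 1 empty → index 1.
Insert 528: h=8, slot 8 empty → index 8.
Insert 726: h=11, slots 11,12,2,7,1 occupied → index 10.
Table: [_, 547, 232, _, _, _, _, 973, 528, _, 726, 661, 337]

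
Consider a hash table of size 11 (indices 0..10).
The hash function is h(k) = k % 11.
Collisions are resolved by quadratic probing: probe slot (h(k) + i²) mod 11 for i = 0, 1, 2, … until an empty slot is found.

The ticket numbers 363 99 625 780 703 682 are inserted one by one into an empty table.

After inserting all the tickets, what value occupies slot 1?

363: h=0 → slot 0
99: h=0, probe 0,1 → slot 1
625: h=9 → slot 9
780: h=10 → slot 10
703: h=10, probe 10,0,3 → slot 3
682: h=0, probe 0,1,4 → slot 4
Table: [363, 99, —, 703, 682, —, —, —, —, 625, 780]

99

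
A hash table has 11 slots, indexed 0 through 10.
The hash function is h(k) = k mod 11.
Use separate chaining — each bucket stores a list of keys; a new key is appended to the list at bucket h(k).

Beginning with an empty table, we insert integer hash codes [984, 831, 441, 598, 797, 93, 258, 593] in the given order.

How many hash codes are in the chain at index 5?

Insert 984: h=5, bucket 5 empty → new chain.
Insert 831: h=6, bucket 6 empty → new chain.
Insert 441: h=1, bucket 1 empty → new chain.
Insert 598: h=4, bucket 4 empty → new chain.
Insert 797: h=5, bucket 5 nonempty → append to chain.
Insert 93: h=5, bucket 5 nonempty → append to chain.
Insert 258: h=5, bucket 5 nonempty → append to chain.
Insert 593: h=10, bucket 10 empty → new chain.
Final buckets:
0: .
1: 441
2: .
3: .
4: 598
5: 984 -> 797 -> 93 -> 258
6: 831
7: .
8: .
9: .
10: 593

4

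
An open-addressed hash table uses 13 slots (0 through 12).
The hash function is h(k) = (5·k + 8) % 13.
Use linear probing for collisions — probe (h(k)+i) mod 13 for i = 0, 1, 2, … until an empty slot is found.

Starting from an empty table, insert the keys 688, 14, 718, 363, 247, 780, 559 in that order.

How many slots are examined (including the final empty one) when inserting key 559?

688: h=3 => slot 3
14: h=0 => slot 0
718: h=10 => slot 10
363: h=3, probe 3,4 => slot 4
247: h=8 => slot 8
780: h=8, probe 8,9 => slot 9
559: h=8, probe 8,9,10,11 => slot 11
Table: [14, ∅, ∅, 688, 363, ∅, ∅, ∅, 247, 780, 718, 559, ∅]

4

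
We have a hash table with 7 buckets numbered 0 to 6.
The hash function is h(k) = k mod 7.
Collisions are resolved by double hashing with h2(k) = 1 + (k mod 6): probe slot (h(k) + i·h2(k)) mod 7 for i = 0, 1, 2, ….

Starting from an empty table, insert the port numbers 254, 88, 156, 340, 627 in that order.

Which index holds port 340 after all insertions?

Insert 254: h=2, slot 2 empty -> index 2.
Insert 88: h=4, slot 4 empty -> index 4.
Insert 156: h=2, h2=1, slot 2 occupied -> index 3.
Insert 340: h=4, h2=5, slots 4,2 occupied -> index 0.
Insert 627: h=4, h2=4, slot 4 occupied -> index 1.
Table: [340, 627, 254, 156, 88, ., .]

0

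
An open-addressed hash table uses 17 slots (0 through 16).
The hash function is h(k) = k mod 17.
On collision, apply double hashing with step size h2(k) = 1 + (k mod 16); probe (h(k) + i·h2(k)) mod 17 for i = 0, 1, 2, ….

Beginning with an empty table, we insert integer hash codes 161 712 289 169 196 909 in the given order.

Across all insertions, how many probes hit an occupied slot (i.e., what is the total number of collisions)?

161 hashes to 8; slot 8 is free → place at 8.
712 hashes to 15; slot 15 is free → place at 15.
289 hashes to 0; slot 0 is free → place at 0.
169 hashes to 16; slot 16 is free → place at 16.
196 hashes to 9; slot 9 is free → place at 9.
909 hashes to 8, h2=14; 8 taken → place at 5.
Table: [289, ., ., ., ., 909, ., ., 161, 196, ., ., ., ., ., 712, 169]

1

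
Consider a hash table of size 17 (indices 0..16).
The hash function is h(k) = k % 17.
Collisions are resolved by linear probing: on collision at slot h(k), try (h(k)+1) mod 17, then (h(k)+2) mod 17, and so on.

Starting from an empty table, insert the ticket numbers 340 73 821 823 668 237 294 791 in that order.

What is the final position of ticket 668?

8

Insert 340: h=0, slot 0 empty → index 0.
Insert 73: h=5, slot 5 empty → index 5.
Insert 821: h=5, slot 5 occupied → index 6.
Insert 823: h=7, slot 7 empty → index 7.
Insert 668: h=5, slots 5,6,7 occupied → index 8.
Insert 237: h=16, slot 16 empty → index 16.
Insert 294: h=5, slots 5,6,7,8 occupied → index 9.
Insert 791: h=9, slot 9 occupied → index 10.
Table: [340, —, —, —, —, 73, 821, 823, 668, 294, 791, —, —, —, —, —, 237]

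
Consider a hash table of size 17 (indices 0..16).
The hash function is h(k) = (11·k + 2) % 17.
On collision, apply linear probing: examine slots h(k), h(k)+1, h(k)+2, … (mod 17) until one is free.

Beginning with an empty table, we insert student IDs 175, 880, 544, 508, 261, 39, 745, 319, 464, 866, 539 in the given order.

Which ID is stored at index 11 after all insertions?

175 hashes to 6; slot 6 is free -> place at 6.
880 hashes to 9; slot 9 is free -> place at 9.
544 hashes to 2; slot 2 is free -> place at 2.
508 hashes to 14; slot 14 is free -> place at 14.
261 hashes to 0; slot 0 is free -> place at 0.
39 hashes to 6; 6 taken -> place at 7.
745 hashes to 3; slot 3 is free -> place at 3.
319 hashes to 9; 9 taken -> place at 10.
464 hashes to 6; 6,7 taken -> place at 8.
866 hashes to 8; 8,9,10 taken -> place at 11.
539 hashes to 15; slot 15 is free -> place at 15.
Table: [261, ., 544, 745, ., ., 175, 39, 464, 880, 319, 866, ., ., 508, 539, .]

866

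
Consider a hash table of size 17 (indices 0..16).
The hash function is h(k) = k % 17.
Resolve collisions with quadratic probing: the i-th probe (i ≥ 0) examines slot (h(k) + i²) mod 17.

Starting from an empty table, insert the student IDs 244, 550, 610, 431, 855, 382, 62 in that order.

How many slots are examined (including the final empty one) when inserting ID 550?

Insert 244: h=6, slot 6 empty → index 6.
Insert 550: h=6, slot 6 occupied → index 7.
Insert 610: h=15, slot 15 empty → index 15.
Insert 431: h=6, slots 6,7 occupied → index 10.
Insert 855: h=5, slot 5 empty → index 5.
Insert 382: h=8, slot 8 empty → index 8.
Insert 62: h=11, slot 11 empty → index 11.
Table: [∅, ∅, ∅, ∅, ∅, 855, 244, 550, 382, ∅, 431, 62, ∅, ∅, ∅, 610, ∅]

2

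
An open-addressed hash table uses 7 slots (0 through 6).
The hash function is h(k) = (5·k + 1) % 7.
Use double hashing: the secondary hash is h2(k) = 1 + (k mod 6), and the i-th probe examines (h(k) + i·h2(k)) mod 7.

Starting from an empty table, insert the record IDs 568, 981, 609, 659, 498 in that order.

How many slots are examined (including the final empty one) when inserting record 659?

568: h=6 => slot 6
981: h=6, h2=4, probe 6,3 => slot 3
609: h=1 => slot 1
659: h=6, h2=6, probe 6,5 => slot 5
498: h=6, h2=1, probe 6,0 => slot 0
Table: [498, 609, ∅, 981, ∅, 659, 568]

2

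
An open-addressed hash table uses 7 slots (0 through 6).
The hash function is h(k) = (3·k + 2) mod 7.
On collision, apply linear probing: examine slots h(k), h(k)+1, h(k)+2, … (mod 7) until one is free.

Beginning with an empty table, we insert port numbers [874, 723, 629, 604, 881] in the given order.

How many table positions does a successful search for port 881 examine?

Insert 874: h=6, slot 6 empty => index 6.
Insert 723: h=1, slot 1 empty => index 1.
Insert 629: h=6, slot 6 occupied => index 0.
Insert 604: h=1, slot 1 occupied => index 2.
Insert 881: h=6, slots 6,0,1,2 occupied => index 3.
Table: [629, 723, 604, 881, ∅, ∅, 874]
Lookup 881: h=6, probe 6,0,1,2,3 → found at 3.

5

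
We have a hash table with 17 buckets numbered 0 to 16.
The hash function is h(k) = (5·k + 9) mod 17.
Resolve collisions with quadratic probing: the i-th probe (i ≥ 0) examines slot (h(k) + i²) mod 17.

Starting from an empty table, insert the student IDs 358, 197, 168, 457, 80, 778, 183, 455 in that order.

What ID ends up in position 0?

457

358: h=14 → slot 14
197: h=8 → slot 8
168: h=16 → slot 16
457: h=16, probe 16,0 → slot 0
80: h=1 → slot 1
778: h=6 → slot 6
183: h=6, probe 6,7 → slot 7
455: h=6, probe 6,7,10 → slot 10
Table: [457, 80, _, _, _, _, 778, 183, 197, _, 455, _, _, _, 358, _, 168]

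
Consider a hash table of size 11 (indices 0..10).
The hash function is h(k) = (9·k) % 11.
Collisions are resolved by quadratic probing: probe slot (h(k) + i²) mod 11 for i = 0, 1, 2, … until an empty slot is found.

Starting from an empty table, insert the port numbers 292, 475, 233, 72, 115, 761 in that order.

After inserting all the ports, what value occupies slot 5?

761

292: h=10 → slot 10
475: h=7 → slot 7
233: h=7, probe 7,8 → slot 8
72: h=10, probe 10,0 → slot 0
115: h=1 → slot 1
761: h=7, probe 7,8,0,5 → slot 5
Table: [72, 115, ., ., ., 761, ., 475, 233, ., 292]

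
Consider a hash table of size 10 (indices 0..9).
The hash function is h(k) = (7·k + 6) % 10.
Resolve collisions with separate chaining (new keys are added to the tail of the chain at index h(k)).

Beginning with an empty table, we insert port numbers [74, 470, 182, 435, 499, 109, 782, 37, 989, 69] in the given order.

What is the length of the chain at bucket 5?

1

74 → bucket 4
470 → bucket 6
182 → bucket 0
435 → bucket 1
499 → bucket 9
109 → bucket 9 (collision)
782 → bucket 0 (collision)
37 → bucket 5
989 → bucket 9 (collision)
69 → bucket 9 (collision)
Final buckets:
0: 182 -> 782
1: 435
2: ∅
3: ∅
4: 74
5: 37
6: 470
7: ∅
8: ∅
9: 499 -> 109 -> 989 -> 69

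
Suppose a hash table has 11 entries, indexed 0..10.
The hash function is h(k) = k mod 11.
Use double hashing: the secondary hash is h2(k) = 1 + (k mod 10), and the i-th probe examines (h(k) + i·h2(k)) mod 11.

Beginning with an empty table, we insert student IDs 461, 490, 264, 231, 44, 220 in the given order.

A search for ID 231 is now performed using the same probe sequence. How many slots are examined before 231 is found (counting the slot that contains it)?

Insert 461: h=10, slot 10 empty => index 10.
Insert 490: h=6, slot 6 empty => index 6.
Insert 264: h=0, slot 0 empty => index 0.
Insert 231: h=0, h2=2, slot 0 occupied => index 2.
Insert 44: h=0, h2=5, slot 0 occupied => index 5.
Insert 220: h=0, h2=1, slot 0 occupied => index 1.
Table: [264, 220, 231, ∅, ∅, 44, 490, ∅, ∅, ∅, 461]
Lookup 231: h=0, h2=2, probe 0,2 → found at 2.

2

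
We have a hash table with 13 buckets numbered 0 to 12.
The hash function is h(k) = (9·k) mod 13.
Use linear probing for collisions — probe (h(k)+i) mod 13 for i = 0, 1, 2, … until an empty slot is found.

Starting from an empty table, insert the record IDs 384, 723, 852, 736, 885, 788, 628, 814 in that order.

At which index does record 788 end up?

10

384: h=11 => slot 11
723: h=7 => slot 7
852: h=11, probe 11,12 => slot 12
736: h=7, probe 7,8 => slot 8
885: h=9 => slot 9
788: h=7, probe 7,8,9,10 => slot 10
628: h=10, probe 10,11,12,0 => slot 0
814: h=7, probe 7,8,9,10,11,12,0,1 => slot 1
Table: [628, 814, _, _, _, _, _, 723, 736, 885, 788, 384, 852]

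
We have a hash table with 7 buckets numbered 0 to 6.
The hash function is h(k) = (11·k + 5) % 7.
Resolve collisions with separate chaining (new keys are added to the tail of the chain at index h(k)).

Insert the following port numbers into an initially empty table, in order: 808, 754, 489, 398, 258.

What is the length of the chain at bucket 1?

3

808 → bucket 3
754 → bucket 4
489 → bucket 1
398 → bucket 1 (collision)
258 → bucket 1 (collision)
Final buckets:
0: _
1: 489 -> 398 -> 258
2: _
3: 808
4: 754
5: _
6: _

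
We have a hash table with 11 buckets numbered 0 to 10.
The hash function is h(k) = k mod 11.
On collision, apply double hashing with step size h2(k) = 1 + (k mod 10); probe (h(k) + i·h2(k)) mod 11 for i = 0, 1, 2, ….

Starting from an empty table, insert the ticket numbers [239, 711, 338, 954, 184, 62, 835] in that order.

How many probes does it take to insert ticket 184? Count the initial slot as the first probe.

239: h=8 => slot 8
711: h=7 => slot 7
338: h=8, h2=9, probe 8,6 => slot 6
954: h=8, h2=5, probe 8,2 => slot 2
184: h=8, h2=5, probe 8,2,7,1 => slot 1
62: h=7, h2=3, probe 7,10 => slot 10
835: h=10, h2=6, probe 10,5 => slot 5
Table: [_, 184, 954, _, _, 835, 338, 711, 239, _, 62]

4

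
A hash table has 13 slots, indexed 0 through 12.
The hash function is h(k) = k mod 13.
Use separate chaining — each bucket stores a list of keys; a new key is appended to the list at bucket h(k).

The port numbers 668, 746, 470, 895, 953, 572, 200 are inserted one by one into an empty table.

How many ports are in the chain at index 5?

668 -> bucket 5
746 -> bucket 5 (collision)
470 -> bucket 2
895 -> bucket 11
953 -> bucket 4
572 -> bucket 0
200 -> bucket 5 (collision)
Final buckets:
0: 572
1: _
2: 470
3: _
4: 953
5: 668 -> 746 -> 200
6: _
7: _
8: _
9: _
10: _
11: 895
12: _

3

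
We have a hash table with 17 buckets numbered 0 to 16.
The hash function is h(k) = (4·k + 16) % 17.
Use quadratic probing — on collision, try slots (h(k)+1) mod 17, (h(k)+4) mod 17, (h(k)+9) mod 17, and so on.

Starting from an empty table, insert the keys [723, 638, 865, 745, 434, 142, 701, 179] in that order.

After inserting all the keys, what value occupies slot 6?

142

723 hashes to 1; slot 1 is free → place at 1.
638 hashes to 1; 1 taken → place at 2.
865 hashes to 8; slot 8 is free → place at 8.
745 hashes to 4; slot 4 is free → place at 4.
434 hashes to 1; 1,2 taken → place at 5.
142 hashes to 6; slot 6 is free → place at 6.
701 hashes to 15; slot 15 is free → place at 15.
179 hashes to 1; 1,2,5 taken → place at 10.
Table: [_, 723, 638, _, 745, 434, 142, _, 865, _, 179, _, _, _, _, 701, _]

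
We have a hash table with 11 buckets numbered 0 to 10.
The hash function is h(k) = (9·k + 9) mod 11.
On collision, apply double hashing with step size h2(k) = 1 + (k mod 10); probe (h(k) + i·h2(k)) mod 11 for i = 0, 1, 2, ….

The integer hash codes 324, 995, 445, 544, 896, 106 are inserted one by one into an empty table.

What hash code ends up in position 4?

544

324 hashes to 10; slot 10 is free -> place at 10.
995 hashes to 10, h2=6; 10 taken -> place at 5.
445 hashes to 10, h2=6; 10,5 taken -> place at 0.
544 hashes to 10, h2=5; 10 taken -> place at 4.
896 hashes to 10, h2=7; 10 taken -> place at 6.
106 hashes to 6, h2=7; 6 taken -> place at 2.
Table: [445, —, 106, —, 544, 995, 896, —, —, —, 324]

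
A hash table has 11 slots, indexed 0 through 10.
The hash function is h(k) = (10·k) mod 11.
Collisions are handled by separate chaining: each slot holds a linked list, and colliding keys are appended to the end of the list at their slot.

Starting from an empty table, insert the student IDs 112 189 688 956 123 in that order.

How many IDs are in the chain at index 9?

3

112 -> bucket 9
189 -> bucket 9 (collision)
688 -> bucket 5
956 -> bucket 1
123 -> bucket 9 (collision)
Final buckets:
0: —
1: 956
2: —
3: —
4: —
5: 688
6: —
7: —
8: —
9: 112 -> 189 -> 123
10: —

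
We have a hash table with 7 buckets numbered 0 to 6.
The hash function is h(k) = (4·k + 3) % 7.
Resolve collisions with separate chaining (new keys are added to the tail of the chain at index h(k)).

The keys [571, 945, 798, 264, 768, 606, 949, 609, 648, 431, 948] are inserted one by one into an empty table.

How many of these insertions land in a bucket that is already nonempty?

Insert 571: h=5, bucket 5 empty -> new chain.
Insert 945: h=3, bucket 3 empty -> new chain.
Insert 798: h=3, bucket 3 nonempty -> append to chain.
Insert 264: h=2, bucket 2 empty -> new chain.
Insert 768: h=2, bucket 2 nonempty -> append to chain.
Insert 606: h=5, bucket 5 nonempty -> append to chain.
Insert 949: h=5, bucket 5 nonempty -> append to chain.
Insert 609: h=3, bucket 3 nonempty -> append to chain.
Insert 648: h=5, bucket 5 nonempty -> append to chain.
Insert 431: h=5, bucket 5 nonempty -> append to chain.
Insert 948: h=1, bucket 1 empty -> new chain.
Final buckets:
0: ∅
1: 948
2: 264 -> 768
3: 945 -> 798 -> 609
4: ∅
5: 571 -> 606 -> 949 -> 648 -> 431
6: ∅

7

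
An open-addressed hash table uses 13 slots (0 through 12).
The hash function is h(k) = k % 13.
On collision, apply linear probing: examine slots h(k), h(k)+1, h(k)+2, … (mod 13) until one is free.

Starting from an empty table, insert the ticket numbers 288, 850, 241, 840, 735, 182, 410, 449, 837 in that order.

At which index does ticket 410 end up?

288 hashes to 2; slot 2 is free → place at 2.
850 hashes to 5; slot 5 is free → place at 5.
241 hashes to 7; slot 7 is free → place at 7.
840 hashes to 8; slot 8 is free → place at 8.
735 hashes to 7; 7,8 taken → place at 9.
182 hashes to 0; slot 0 is free → place at 0.
410 hashes to 7; 7,8,9 taken → place at 10.
449 hashes to 7; 7,8,9,10 taken → place at 11.
837 hashes to 5; 5 taken → place at 6.
Table: [182, ., 288, ., ., 850, 837, 241, 840, 735, 410, 449, .]

10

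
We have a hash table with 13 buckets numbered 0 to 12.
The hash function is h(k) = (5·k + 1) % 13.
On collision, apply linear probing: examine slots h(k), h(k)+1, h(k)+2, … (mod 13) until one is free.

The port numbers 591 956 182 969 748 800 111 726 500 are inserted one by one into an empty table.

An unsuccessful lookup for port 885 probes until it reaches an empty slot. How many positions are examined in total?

591: h=5 -> slot 5
956: h=10 -> slot 10
182: h=1 -> slot 1
969: h=10, probe 10,11 -> slot 11
748: h=10, probe 10,11,12 -> slot 12
800: h=10, probe 10,11,12,0 -> slot 0
111: h=10, probe 10,11,12,0,1,2 -> slot 2
726: h=4 -> slot 4
500: h=5, probe 5,6 -> slot 6
Table: [800, 182, 111, _, 726, 591, 500, _, _, _, 956, 969, 748]
Lookup 885: h=6, probe 6,7 → slot 7 empty, not found.

2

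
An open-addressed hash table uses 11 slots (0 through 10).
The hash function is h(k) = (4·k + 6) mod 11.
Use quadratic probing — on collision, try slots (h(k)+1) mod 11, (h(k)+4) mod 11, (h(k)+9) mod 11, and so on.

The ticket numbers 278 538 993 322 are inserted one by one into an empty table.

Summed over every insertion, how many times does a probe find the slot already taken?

3

278 hashes to 7; slot 7 is free → place at 7.
538 hashes to 2; slot 2 is free → place at 2.
993 hashes to 7; 7 taken → place at 8.
322 hashes to 7; 7,8 taken → place at 0.
Table: [322, _, 538, _, _, _, _, 278, 993, _, _]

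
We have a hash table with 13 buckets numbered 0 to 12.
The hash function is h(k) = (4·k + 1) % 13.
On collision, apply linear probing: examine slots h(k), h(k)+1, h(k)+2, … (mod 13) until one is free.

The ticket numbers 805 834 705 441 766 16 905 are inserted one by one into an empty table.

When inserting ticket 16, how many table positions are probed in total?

805 hashes to 10; slot 10 is free -> place at 10.
834 hashes to 9; slot 9 is free -> place at 9.
705 hashes to 0; slot 0 is free -> place at 0.
441 hashes to 10; 10 taken -> place at 11.
766 hashes to 10; 10,11 taken -> place at 12.
16 hashes to 0; 0 taken -> place at 1.
905 hashes to 7; slot 7 is free -> place at 7.
Table: [705, 16, —, —, —, —, —, 905, —, 834, 805, 441, 766]

2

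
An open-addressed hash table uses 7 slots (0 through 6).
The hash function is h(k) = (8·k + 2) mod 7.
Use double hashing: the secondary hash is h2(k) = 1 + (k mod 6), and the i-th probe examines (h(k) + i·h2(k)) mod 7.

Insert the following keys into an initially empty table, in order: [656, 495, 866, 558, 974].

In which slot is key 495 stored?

4

Insert 656: h=0, slot 0 empty => index 0.
Insert 495: h=0, h2=4, slot 0 occupied => index 4.
Insert 866: h=0, h2=3, slot 0 occupied => index 3.
Insert 558: h=0, h2=1, slot 0 occupied => index 1.
Insert 974: h=3, h2=3, slot 3 occupied => index 6.
Table: [656, 558, ∅, 866, 495, ∅, 974]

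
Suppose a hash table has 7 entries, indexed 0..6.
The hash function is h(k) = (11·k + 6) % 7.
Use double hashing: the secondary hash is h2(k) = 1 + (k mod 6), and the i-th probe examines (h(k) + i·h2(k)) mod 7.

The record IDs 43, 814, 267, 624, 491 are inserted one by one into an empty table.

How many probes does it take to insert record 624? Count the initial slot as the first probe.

43 hashes to 3; slot 3 is free => place at 3.
814 hashes to 0; slot 0 is free => place at 0.
267 hashes to 3, h2=4; 3,0 taken => place at 4.
624 hashes to 3, h2=1; 3,4 taken => place at 5.
491 hashes to 3, h2=6; 3 taken => place at 2.
Table: [814, -, 491, 43, 267, 624, -]

3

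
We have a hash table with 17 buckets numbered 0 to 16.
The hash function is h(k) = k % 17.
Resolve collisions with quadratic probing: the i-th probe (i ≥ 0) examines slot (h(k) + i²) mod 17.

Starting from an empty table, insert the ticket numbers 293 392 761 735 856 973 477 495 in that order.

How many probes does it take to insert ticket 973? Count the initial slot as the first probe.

3

293 hashes to 4; slot 4 is free => place at 4.
392 hashes to 1; slot 1 is free => place at 1.
761 hashes to 13; slot 13 is free => place at 13.
735 hashes to 4; 4 taken => place at 5.
856 hashes to 6; slot 6 is free => place at 6.
973 hashes to 4; 4,5 taken => place at 8.
477 hashes to 1; 1 taken => place at 2.
495 hashes to 2; 2 taken => place at 3.
Table: [-, 392, 477, 495, 293, 735, 856, -, 973, -, -, -, -, 761, -, -, -]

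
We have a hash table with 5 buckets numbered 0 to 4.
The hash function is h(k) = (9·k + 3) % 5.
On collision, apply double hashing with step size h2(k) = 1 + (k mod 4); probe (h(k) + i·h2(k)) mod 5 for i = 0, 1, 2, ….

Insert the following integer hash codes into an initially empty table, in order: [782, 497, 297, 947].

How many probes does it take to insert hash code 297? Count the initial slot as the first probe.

782: h=1 → slot 1
497: h=1, h2=2, probe 1,3 → slot 3
297: h=1, h2=2, probe 1,3,0 → slot 0
947: h=1, h2=4, probe 1,0,4 → slot 4
Table: [297, 782, ., 497, 947]

3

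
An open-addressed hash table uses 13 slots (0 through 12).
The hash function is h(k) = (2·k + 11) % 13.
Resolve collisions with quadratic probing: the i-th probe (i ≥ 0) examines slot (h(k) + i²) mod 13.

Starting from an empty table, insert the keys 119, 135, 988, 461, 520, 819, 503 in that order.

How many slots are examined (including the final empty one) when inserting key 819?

4

Insert 119: h=2, slot 2 empty => index 2.
Insert 135: h=8, slot 8 empty => index 8.
Insert 988: h=11, slot 11 empty => index 11.
Insert 461: h=10, slot 10 empty => index 10.
Insert 520: h=11, slot 11 occupied => index 12.
Insert 819: h=11, slots 11,12,2 occupied => index 7.
Insert 503: h=3, slot 3 empty => index 3.
Table: [—, —, 119, 503, —, —, —, 819, 135, —, 461, 988, 520]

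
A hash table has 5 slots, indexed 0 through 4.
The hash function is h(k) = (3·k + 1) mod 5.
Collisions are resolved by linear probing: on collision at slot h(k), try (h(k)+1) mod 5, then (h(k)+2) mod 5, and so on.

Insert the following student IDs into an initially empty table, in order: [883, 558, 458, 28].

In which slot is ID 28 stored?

883: h=0 => slot 0
558: h=0, probe 0,1 => slot 1
458: h=0, probe 0,1,2 => slot 2
28: h=0, probe 0,1,2,3 => slot 3
Table: [883, 558, 458, 28, -]

3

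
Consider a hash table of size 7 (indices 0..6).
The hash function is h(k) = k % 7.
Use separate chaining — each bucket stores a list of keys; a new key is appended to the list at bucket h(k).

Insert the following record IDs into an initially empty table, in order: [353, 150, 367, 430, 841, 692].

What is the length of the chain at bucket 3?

353 -> bucket 3
150 -> bucket 3 (collision)
367 -> bucket 3 (collision)
430 -> bucket 3 (collision)
841 -> bucket 1
692 -> bucket 6
Final buckets:
0: _
1: 841
2: _
3: 353 -> 150 -> 367 -> 430
4: _
5: _
6: 692

4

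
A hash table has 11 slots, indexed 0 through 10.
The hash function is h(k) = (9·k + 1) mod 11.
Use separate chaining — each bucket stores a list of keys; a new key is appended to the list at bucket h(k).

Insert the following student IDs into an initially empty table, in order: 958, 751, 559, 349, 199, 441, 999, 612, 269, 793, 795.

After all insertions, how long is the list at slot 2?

958 -> bucket 10
751 -> bucket 6
559 -> bucket 5
349 -> bucket 7
199 -> bucket 10 (collision)
441 -> bucket 10 (collision)
999 -> bucket 5 (collision)
612 -> bucket 9
269 -> bucket 2
793 -> bucket 10 (collision)
795 -> bucket 6 (collision)
Final buckets:
0: —
1: —
2: 269
3: —
4: —
5: 559 -> 999
6: 751 -> 795
7: 349
8: —
9: 612
10: 958 -> 199 -> 441 -> 793

1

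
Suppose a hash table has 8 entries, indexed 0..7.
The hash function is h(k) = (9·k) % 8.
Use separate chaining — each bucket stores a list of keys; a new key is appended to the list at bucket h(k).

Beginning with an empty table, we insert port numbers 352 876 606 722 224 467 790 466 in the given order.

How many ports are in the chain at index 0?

2

Insert 352: h=0, bucket 0 empty -> new chain.
Insert 876: h=4, bucket 4 empty -> new chain.
Insert 606: h=6, bucket 6 empty -> new chain.
Insert 722: h=2, bucket 2 empty -> new chain.
Insert 224: h=0, bucket 0 nonempty -> append to chain.
Insert 467: h=3, bucket 3 empty -> new chain.
Insert 790: h=6, bucket 6 nonempty -> append to chain.
Insert 466: h=2, bucket 2 nonempty -> append to chain.
Final buckets:
0: 352 -> 224
1: ∅
2: 722 -> 466
3: 467
4: 876
5: ∅
6: 606 -> 790
7: ∅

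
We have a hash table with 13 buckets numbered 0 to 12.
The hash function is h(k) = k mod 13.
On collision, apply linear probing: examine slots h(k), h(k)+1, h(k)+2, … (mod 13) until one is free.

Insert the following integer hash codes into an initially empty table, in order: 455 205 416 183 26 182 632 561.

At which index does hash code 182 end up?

455 hashes to 0; slot 0 is free => place at 0.
205 hashes to 10; slot 10 is free => place at 10.
416 hashes to 0; 0 taken => place at 1.
183 hashes to 1; 1 taken => place at 2.
26 hashes to 0; 0,1,2 taken => place at 3.
182 hashes to 0; 0,1,2,3 taken => place at 4.
632 hashes to 8; slot 8 is free => place at 8.
561 hashes to 2; 2,3,4 taken => place at 5.
Table: [455, 416, 183, 26, 182, 561, -, -, 632, -, 205, -, -]

4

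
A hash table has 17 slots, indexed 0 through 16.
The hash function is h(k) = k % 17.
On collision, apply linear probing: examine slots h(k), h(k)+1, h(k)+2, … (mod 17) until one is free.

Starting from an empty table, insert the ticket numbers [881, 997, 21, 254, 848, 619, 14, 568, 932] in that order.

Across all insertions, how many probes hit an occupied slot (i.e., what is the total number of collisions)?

8

881 hashes to 14; slot 14 is free → place at 14.
997 hashes to 11; slot 11 is free → place at 11.
21 hashes to 4; slot 4 is free → place at 4.
254 hashes to 16; slot 16 is free → place at 16.
848 hashes to 15; slot 15 is free → place at 15.
619 hashes to 7; slot 7 is free → place at 7.
14 hashes to 14; 14,15,16 taken → place at 0.
568 hashes to 7; 7 taken → place at 8.
932 hashes to 14; 14,15,16,0 taken → place at 1.
Table: [14, 932, ∅, ∅, 21, ∅, ∅, 619, 568, ∅, ∅, 997, ∅, ∅, 881, 848, 254]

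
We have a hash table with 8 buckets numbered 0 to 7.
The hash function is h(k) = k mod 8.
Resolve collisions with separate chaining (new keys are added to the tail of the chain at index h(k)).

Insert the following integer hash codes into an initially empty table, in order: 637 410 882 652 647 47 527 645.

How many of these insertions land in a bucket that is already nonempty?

637 -> bucket 5
410 -> bucket 2
882 -> bucket 2 (collision)
652 -> bucket 4
647 -> bucket 7
47 -> bucket 7 (collision)
527 -> bucket 7 (collision)
645 -> bucket 5 (collision)
Final buckets:
0: _
1: _
2: 410 -> 882
3: _
4: 652
5: 637 -> 645
6: _
7: 647 -> 47 -> 527

4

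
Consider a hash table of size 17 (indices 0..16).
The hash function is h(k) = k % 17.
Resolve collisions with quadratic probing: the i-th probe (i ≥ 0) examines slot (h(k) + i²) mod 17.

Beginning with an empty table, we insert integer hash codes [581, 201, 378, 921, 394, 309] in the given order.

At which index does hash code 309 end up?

581: h=3 => slot 3
201: h=14 => slot 14
378: h=4 => slot 4
921: h=3, probe 3,4,7 => slot 7
394: h=3, probe 3,4,7,12 => slot 12
309: h=3, probe 3,4,7,12,2 => slot 2
Table: [_, _, 309, 581, 378, _, _, 921, _, _, _, _, 394, _, 201, _, _]

2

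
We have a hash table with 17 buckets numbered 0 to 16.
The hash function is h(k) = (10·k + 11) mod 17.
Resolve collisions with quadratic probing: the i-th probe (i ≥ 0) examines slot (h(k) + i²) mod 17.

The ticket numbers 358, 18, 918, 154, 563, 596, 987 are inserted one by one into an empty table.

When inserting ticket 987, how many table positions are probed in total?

358 hashes to 4; slot 4 is free → place at 4.
18 hashes to 4; 4 taken → place at 5.
918 hashes to 11; slot 11 is free → place at 11.
154 hashes to 4; 4,5 taken → place at 8.
563 hashes to 14; slot 14 is free → place at 14.
596 hashes to 4; 4,5,8 taken → place at 13.
987 hashes to 4; 4,5,8,13 taken → place at 3.
Table: [_, _, _, 987, 358, 18, _, _, 154, _, _, 918, _, 596, 563, _, _]

5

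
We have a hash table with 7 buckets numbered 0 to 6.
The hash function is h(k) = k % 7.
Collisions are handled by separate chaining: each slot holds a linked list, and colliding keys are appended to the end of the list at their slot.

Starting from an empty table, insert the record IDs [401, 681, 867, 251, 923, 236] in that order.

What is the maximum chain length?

3

Insert 401: h=2, bucket 2 empty → new chain.
Insert 681: h=2, bucket 2 nonempty → append to chain.
Insert 867: h=6, bucket 6 empty → new chain.
Insert 251: h=6, bucket 6 nonempty → append to chain.
Insert 923: h=6, bucket 6 nonempty → append to chain.
Insert 236: h=5, bucket 5 empty → new chain.
Final buckets:
0: -
1: -
2: 401 -> 681
3: -
4: -
5: 236
6: 867 -> 251 -> 923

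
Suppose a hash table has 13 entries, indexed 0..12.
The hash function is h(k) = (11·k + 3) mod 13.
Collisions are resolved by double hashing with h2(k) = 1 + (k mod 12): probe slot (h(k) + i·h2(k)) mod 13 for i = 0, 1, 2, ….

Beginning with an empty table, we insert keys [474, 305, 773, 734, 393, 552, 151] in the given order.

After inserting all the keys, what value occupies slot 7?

734

Insert 474: h=4, slot 4 empty => index 4.
Insert 305: h=4, h2=6, slot 4 occupied => index 10.
Insert 773: h=4, h2=6, slots 4,10 occupied => index 3.
Insert 734: h=4, h2=3, slot 4 occupied => index 7.
Insert 393: h=10, h2=10, slots 10,7,4 occupied => index 1.
Insert 552: h=4, h2=1, slot 4 occupied => index 5.
Insert 151: h=0, slot 0 empty => index 0.
Table: [151, 393, —, 773, 474, 552, —, 734, —, —, 305, —, —]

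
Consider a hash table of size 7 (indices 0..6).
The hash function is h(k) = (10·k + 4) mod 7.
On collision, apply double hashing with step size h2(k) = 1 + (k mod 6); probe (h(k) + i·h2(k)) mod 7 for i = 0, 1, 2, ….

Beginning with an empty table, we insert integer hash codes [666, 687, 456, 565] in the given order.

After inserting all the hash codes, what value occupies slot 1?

456

666: h=0 -> slot 0
687: h=0, h2=4, probe 0,4 -> slot 4
456: h=0, h2=1, probe 0,1 -> slot 1
565: h=5 -> slot 5
Table: [666, 456, —, —, 687, 565, —]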